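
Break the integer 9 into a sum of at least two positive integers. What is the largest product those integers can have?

27

Fill g[k] for k=2..9: at each k try every first piece i and multiply by the better of (k−i) uncut or g[k−i].
Small cases: g[2]=1, g[3]=2.
g[4] = max(1*3, 2*2, 3*1) = 4
g[5] = max(1*4, 2*3, 3*2, 4*1) = 6
g[6] = max(1*6, 2*4, 3*3, 4*2, 5*1) = 9
g[7] = max(1*9, 2*6, 3*4, 4*3, 5*2, 6*1) = 12
g[8] = max(1*12, 2*9, 3*6, …, 6*2, 7*1) = 18
g[9] = max(1*18, 2*12, 3*9, …, 7*2, 8*1) = 27
One optimal split: 3 + 3 + 3; product 3*3*3 = 27.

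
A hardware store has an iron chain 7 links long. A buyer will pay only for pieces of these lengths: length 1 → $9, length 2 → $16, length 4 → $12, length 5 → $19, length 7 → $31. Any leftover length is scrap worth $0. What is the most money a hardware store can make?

Consider every possible first cut. r[k] is the best of p[i]+r[k−i] over all sellable i≤k.
r[1] = 9
r[2] = max(9+9, 16+0) = 18
r[3] = max(9+18, 16+9) = 27
r[4] = max(9+27, 16+18, 12+0) = 36
r[5] = max(9+36, 16+27, 12+9, 19+0) = 45
r[6] = max(9+45, 16+36, 12+18, 19+9) = 54
r[7] = max(9+54, 16+45, 12+27, 19+18, 31+0) = 63
One optimal cutting: 1 + 1 + 1 + 1 + 1 + 1 + 1 → $63.

63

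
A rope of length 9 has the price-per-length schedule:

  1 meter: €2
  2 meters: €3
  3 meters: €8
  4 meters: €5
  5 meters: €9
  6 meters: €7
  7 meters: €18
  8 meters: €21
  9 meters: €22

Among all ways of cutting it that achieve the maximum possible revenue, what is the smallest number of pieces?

Consider every possible first cut. r[k] is the best of p[i]+r[k−i] over all sellable i≤k.
r[1] = 2
r[2] = max(2+2, 3+0) = 4
r[3] = max(2+4, 3+2, 8+0) = 8
r[4] = max(2+8, 3+4, 8+2, 5+0) = 10
r[5] = max(2+10, 3+8, 8+4, 5+2, 9+0) = 12
r[6] = max(2+12, 3+10, 8+8, 5+4, 9+2, 7+0) = 16
r[7] = max(2+16, 3+12, 8+10, …, 7+2, 18+0) = 18
r[8] = max(2+18, 3+16, 8+12, …, 18+2, 21+0) = 21
r[9] = max(2+21, 3+18, 8+16, …, 21+2, 22+0) = 24
Maximum revenue is €24.
Now minimize piece count subject to staying optimal: for each k, pieces[k] = 1 + min over i with p[i]+r[k−i]=r[k] of pieces[k−i].
pieces[6] = 2
pieces[7] = 1
pieces[8] = 1
pieces[9] = 3

3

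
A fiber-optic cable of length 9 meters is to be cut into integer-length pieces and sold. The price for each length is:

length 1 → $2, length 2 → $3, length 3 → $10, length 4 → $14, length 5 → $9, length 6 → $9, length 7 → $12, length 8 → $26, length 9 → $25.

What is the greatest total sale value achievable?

Build v[k] bottom-up: v[k] = max over allowed piece i of (p[i] + v[k−i]).
v[1] = 2
v[2] = max(2+2, 3+0) = 4
v[3] = max(2+4, 3+2, 10+0) = 10
v[4] = max(2+10, 3+4, 10+2, 14+0) = 14
v[5] = max(2+14, 3+10, 10+4, 14+2, 9+0) = 16
v[6] = max(2+16, 3+14, 10+10, 14+4, 9+2, 9+0) = 20
v[7] = max(2+20, 3+16, 10+14, …, 9+2, 12+0) = 24
v[8] = max(2+24, 3+20, 10+16, …, 12+2, 26+0) = 28
v[9] = max(2+28, 3+24, 10+20, …, 26+2, 25+0) = 30
One optimal cutting: 4 + 4 + 1 → $14 + $14 + $2 = $30.

30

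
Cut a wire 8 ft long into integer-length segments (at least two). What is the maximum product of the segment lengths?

Define P[k] = max over 1≤i<k of i · max(k−i, P[k−i]); the inner max lets the remainder stay uncut if that's better.
Small cases: P[2]=1.
P[3] = 1×max(2,1) = 1×2 = 2
P[4] = 2×max(2,1) = 2×2 = 4
P[5] = 2×max(3,2) = 2×3 = 6
P[6] = 3×max(3,2) = 3×3 = 9
P[7] = 2×max(5,6) = 2×6 = 12
P[8] = 2×max(6,9) = 2×9 = 18
One optimal split: 3 + 3 + 2; product 3×3×2 = 18.

18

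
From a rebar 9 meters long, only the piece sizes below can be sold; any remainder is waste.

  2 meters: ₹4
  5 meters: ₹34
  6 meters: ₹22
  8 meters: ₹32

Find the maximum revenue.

42

Build r[k] bottom-up: r[k] = max over allowed piece i of (p[i] + r[k−i]).
r[1] = 0
r[2] = 4
r[3] = 4
r[4] = 8  (first piece 2, then r[2]=4)
r[5] = max(4+4, 34+0) = 34
r[6] = max(4+8, 34+0, 22+0) = 34
r[7] = max(4+34, 34+4, 22+0) = 38
r[8] = max(4+34, 34+4, 22+4, 32+0) = 38
r[9] = max(4+38, 34+8, 22+4, 32+0) = 42
One optimal cutting: 5 + 2 + 2 → ₹42.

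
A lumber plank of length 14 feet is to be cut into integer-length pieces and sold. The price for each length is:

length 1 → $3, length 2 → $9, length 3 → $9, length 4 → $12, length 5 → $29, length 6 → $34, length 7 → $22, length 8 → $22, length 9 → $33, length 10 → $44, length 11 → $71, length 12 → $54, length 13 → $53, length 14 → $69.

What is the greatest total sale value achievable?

Build v[k] bottom-up: v[k] = max over allowed piece i of (p[i] + v[k−i]).
v[1] = 3
v[2] = 9
v[3] = 12  (first piece 1, then v[2]=9)
v[4] = 18  (first piece 2, then v[2]=9)
v[5] = 29
v[6] = 34
v[7] = 38  (first piece 2, then v[5]=29)
v[8] = 43  (first piece 2, then v[6]=34)
v[9] = 47  (first piece 2, then v[7]=38)
v[10] = 58  (first piece 5, then v[5]=29)
v[11] = 71
v[12] = 74  (first piece 1, then v[11]=71)
v[13] = 80  (first piece 2, then v[11]=71)
v[14] = 83  (first piece 1, then v[13]=80)
One optimal cutting: 11 + 2 + 1 → $71 + $9 + $3 = $83.

83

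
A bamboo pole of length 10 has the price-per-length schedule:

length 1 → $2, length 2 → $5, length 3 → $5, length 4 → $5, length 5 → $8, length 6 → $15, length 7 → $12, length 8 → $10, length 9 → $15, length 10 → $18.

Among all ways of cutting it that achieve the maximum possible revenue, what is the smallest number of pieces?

Consider every possible first cut. r[k] is the best of p[i]+r[k−i] over all sellable i≤k.
r[1] = 2
r[2] = max(2+2, 5+0) = 5
r[3] = max(2+5, 5+2, 5+0) = 7
r[4] = max(2+7, 5+5, 5+2, 5+0) = 10
r[5] = max(2+10, 5+7, 5+5, 5+2, 8+0) = 12
r[6] = max(2+12, 5+10, 5+7, 5+5, 8+2, 15+0) = 15
r[7] = max(2+15, 5+12, 5+10, …, 15+2, 12+0) = 17
r[8] = max(2+17, 5+15, 5+12, …, 12+2, 10+0) = 20
r[9] = max(2+20, 5+17, 5+15, …, 10+2, 15+0) = 22
r[10] = max(2+22, 5+20, 5+17, …, 15+2, 18+0) = 25
Maximum revenue is $25.
Now minimize piece count subject to staying optimal: for each k, pieces[k] = 1 + min over i with p[i]+r[k−i]=r[k] of pieces[k−i].
pieces[7] = 2
pieces[8] = 2
pieces[9] = 3
pieces[10] = 3

3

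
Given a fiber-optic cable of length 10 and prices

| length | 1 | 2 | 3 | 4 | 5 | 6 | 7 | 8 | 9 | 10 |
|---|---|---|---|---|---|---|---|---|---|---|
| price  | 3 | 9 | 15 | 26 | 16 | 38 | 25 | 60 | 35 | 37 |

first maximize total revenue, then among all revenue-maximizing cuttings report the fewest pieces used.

2

Let r[k] be the best obtainable value from length k. For each k, try every first piece i and keep the best of price[i] + r[k−i].
r[1] = 3
r[2] = 9
r[3] = 15
r[4] = 26
r[5] = 29  (first piece 1, then r[4]=26)
r[6] = 38
r[7] = 41  (first piece 1, then r[6]=38)
r[8] = 60
r[9] = 63  (first piece 1, then r[8]=60)
r[10] = 69  (first piece 2, then r[8]=60)
Maximum revenue is $69.
Now minimize piece count subject to staying optimal: for each k, pieces[k] = 1 + min over i with p[i]+r[k−i]=r[k] of pieces[k−i].
pieces[7] = 2
pieces[8] = 1
pieces[9] = 2
pieces[10] = 2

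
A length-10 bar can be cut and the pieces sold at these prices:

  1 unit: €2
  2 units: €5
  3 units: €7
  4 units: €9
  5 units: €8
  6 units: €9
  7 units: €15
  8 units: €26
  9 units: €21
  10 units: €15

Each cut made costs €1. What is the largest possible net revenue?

30

Let r[k] be the best obtainable value from length k. For each k, try every first piece i and keep the best of price[i] + r[k−i] minus the 1 cut fee when i<k.
r[1] = 2
r[2] = 5
r[3] = 7
r[4] = 9  (first piece 2, then r[2]=5)
r[5] = 11  (first piece 2, then r[3]=7)
r[6] = 13  (first piece 2, then r[4]=9)
r[7] = 15  (first piece 2, then r[5]=11)
r[8] = 26
r[9] = 27  (first piece 1, then r[8]=26)
r[10] = 30  (first piece 2, then r[8]=26)
One optimal plan: pieces 8 + 2 (1 cut) → €31 − €1 = €30.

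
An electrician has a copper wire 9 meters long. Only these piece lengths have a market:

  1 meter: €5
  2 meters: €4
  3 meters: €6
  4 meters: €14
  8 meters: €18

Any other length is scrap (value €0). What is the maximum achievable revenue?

Build f[k] bottom-up: f[k] = max over allowed piece i of (p[i] + f[k−i]).
f[1] = 5
f[2] = max(5+5, 4+0) = 10
f[3] = max(5+10, 4+5, 6+0) = 15
f[4] = max(5+15, 4+10, 6+5, 14+0) = 20
f[5] = max(5+20, 4+15, 6+10, 14+5) = 25
f[6] = max(5+25, 4+20, 6+15, 14+10) = 30
f[7] = max(5+30, 4+25, 6+20, 14+15) = 35
f[8] = max(5+35, 4+30, 6+25, 14+20, 18+0) = 40
f[9] = max(5+40, 4+35, 6+30, 14+25, 18+5) = 45
One optimal cutting: 1 + 1 + 1 + 1 + 1 + 1 + 1 + 1 + 1 → €45.

45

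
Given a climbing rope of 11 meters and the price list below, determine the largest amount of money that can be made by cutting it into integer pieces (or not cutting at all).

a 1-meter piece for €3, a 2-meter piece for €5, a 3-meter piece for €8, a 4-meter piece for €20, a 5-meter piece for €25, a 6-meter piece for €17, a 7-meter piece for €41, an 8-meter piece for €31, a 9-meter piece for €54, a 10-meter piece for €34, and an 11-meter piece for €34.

61

Let v[k] be the best obtainable value from length k. For each k, try every first piece i and keep the best of price[i] + v[k−i].
v[1] = 3
v[2] = max(3+3, 5+0) = 6
v[3] = max(3+6, 5+3, 8+0) = 9
v[4] = max(3+9, 5+6, 8+3, 20+0) = 20
v[5] = max(3+20, 5+9, 8+6, 20+3, 25+0) = 25
v[6] = max(3+25, 5+20, 8+9, 20+6, 25+3, 17+0) = 28
v[7] = max(3+28, 5+25, 8+20, …, 17+3, 41+0) = 41
v[8] = max(3+41, 5+28, 8+25, …, 41+3, 31+0) = 44
v[9] = max(3+44, 5+41, 8+28, …, 31+3, 54+0) = 54
v[10] = max(3+54, 5+44, 8+41, …, 54+3, 34+0) = 57
v[11] = max(3+57, 5+54, 8+44, …, 34+3, 34+0) = 61
One optimal cutting: 7 + 4 → €41 + €20 = €61.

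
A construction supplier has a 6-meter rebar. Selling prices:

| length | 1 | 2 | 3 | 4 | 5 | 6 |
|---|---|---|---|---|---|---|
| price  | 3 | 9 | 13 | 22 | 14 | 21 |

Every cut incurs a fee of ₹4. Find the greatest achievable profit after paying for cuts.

27

Let v[k] be the best obtainable value from length k. For each k, try every first piece i and keep the best of price[i] + v[k−i] minus the 4 cut fee when i<k.
v[1] = 3
v[2] = max(3+3-4, 9+0) = 9
v[3] = max(3+9-4, 9+3-4, 13+0) = 13
v[4] = max(3+13-4, 9+9-4, 13+3-4, 22+0) = 22
v[5] = max(3+22-4, 9+13-4, 13+9-4, 22+3-4, 14+0) = 21
v[6] = max(3+21-4, 9+22-4, 13+13-4, 22+9-4, 14+3-4, 21+0) = 27
One optimal plan: pieces 4 + 2 (1 cut) → ₹31 − ₹4 = ₹27.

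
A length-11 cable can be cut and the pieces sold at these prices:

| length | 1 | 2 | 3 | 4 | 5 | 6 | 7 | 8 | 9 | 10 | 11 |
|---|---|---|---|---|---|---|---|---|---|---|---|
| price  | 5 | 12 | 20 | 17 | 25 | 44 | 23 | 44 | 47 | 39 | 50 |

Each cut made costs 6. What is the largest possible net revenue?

Let net[k] be the best obtainable value from length k. For each k, try every first piece i and keep the best of price[i] + net[k−i] minus the 6 cut fee when i<k.
net[1] = 5
net[2] = max(5+5-6, 12+0) = 12
net[3] = max(5+12-6, 12+5-6, 20+0) = 20
net[4] = max(5+20-6, 12+12-6, 20+5-6, 17+0) = 19
net[5] = max(5+19-6, 12+20-6, 20+12-6, 17+5-6, 25+0) = 26
net[6] = max(5+26-6, 12+19-6, 20+20-6, 17+12-6, 25+5-6, 44+0) = 44
net[7] = max(5+44-6, 12+26-6, 20+19-6, …, 44+5-6, 23+0) = 43
net[8] = max(5+43-6, 12+44-6, 20+26-6, …, 23+5-6, 44+0) = 50
net[9] = max(5+50-6, 12+43-6, 20+44-6, …, 44+5-6, 47+0) = 58
net[10] = max(5+58-6, 12+50-6, 20+43-6, …, 47+5-6, 39+0) = 57
net[11] = max(5+57-6, 12+58-6, 20+50-6, …, 39+5-6, 50+0) = 64
One optimal plan: pieces 6 + 3 + 2 (2 cuts) → 76 − 12 = 64.

64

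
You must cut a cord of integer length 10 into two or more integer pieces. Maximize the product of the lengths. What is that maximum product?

Let g[k] be the best product for length k (with at least one cut). For each first piece i, the rest contributes max(k−i, g[k−i]).
g[2] = 1×max(1,0) = 1×1 = 1
g[3] = 1×max(2,1) = 1×2 = 2
g[4] = 2×max(2,1) = 2×2 = 4
g[5] = 2×max(3,2) = 2×3 = 6
g[6] = 3×max(3,2) = 3×3 = 9
g[7] = 2×max(5,6) = 2×6 = 12
g[8] = 2×max(6,9) = 2×9 = 18
g[9] = 3×max(6,9) = 3×9 = 27
g[10] = 2×max(8,18) = 2×18 = 36
One optimal split: 3 + 3 + 2 + 2; product 3×3×2×2 = 36.

36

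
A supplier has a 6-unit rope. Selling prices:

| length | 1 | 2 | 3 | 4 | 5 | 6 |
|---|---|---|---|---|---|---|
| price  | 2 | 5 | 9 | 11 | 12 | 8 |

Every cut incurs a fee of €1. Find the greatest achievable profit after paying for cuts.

Consider every possible first cut. net[k] is the best of p[i]+net[k−i] over all sellable i≤k, charging 1 whenever i<k.
net[1] = 2
net[2] = 5
net[3] = 9
net[4] = 11
net[5] = 13  (first piece 2, then net[3]=9)
net[6] = 17  (first piece 3, then net[3]=9)
One optimal plan: pieces 3 + 3 (1 cut) → €18 − €1 = €17.

17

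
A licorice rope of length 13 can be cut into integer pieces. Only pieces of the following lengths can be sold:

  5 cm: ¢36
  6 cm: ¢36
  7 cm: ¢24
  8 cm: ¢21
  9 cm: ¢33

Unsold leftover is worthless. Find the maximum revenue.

Let r[k] be the best obtainable value from length k. For each k, try every first piece i and keep the best of price[i] + r[k−i].
r[1] = 0
r[2] = 0
r[3] = 0
r[4] = 0
r[5] = 36
r[6] = max(36+0, 36+0) = 36
r[7] = max(36+0, 36+0, 24+0) = 36
r[8] = max(36+0, 36+0, 24+0, 21+0) = 36
r[9] = max(36+0, 36+0, 24+0, 21+0, 33+0) = 36
r[10] = max(36+36, 36+0, 24+0, 21+0, 33+0) = 72
r[11] = max(36+36, 36+36, 24+0, 21+0, 33+0) = 72
r[12] = max(36+36, 36+36, 24+36, 21+0, 33+0) = 72
r[13] = max(36+36, 36+36, 24+36, 21+36, 33+0) = 72
One optimal cutting: pieces 5 + 5 with 3 cm of scrap → ¢72.

72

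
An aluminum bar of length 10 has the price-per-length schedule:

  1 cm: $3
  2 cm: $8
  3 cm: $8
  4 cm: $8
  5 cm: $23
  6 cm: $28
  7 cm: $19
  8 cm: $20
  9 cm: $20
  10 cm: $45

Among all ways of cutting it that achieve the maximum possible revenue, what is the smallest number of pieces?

Let r[k] be the best obtainable value from length k. For each k, try every first piece i and keep the best of price[i] + r[k−i].
r[1] = 3
r[2] = 8
r[3] = 11  (first piece 1, then r[2]=8)
r[4] = 16  (first piece 2, then r[2]=8)
r[5] = 23
r[6] = 28
r[7] = 31  (first piece 1, then r[6]=28)
r[8] = 36  (first piece 2, then r[6]=28)
r[9] = 39  (first piece 1, then r[8]=36)
r[10] = 46  (first piece 5, then r[5]=23)
Maximum revenue is $46.
Now minimize piece count subject to staying optimal: for each k, pieces[k] = 1 + min over i with p[i]+r[k−i]=r[k] of pieces[k−i].
pieces[7] = 2
pieces[8] = 2
pieces[9] = 3
pieces[10] = 2

2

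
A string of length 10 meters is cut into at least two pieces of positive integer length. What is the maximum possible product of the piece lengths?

36

Let f[k] be the best product for length k (with at least one cut). For each first piece i, the rest contributes max(k−i, f[k−i]).
f[2] = 1*max(1,0) = 1*1 = 1
f[3] = max(1*2, 2*1) = 2
f[4] = max(1*3, 2*2, 3*1) = 4
f[5] = max(1*4, 2*3, 3*2, 4*1) = 6
f[6] = max(1*6, 2*4, 3*3, 4*2, 5*1) = 9
f[7] = max(1*9, 2*6, 3*4, 4*3, 5*2, 6*1) = 12
f[8] = max(1*12, 2*9, 3*6, …, 6*2, 7*1) = 18
f[9] = max(1*18, 2*12, 3*9, …, 7*2, 8*1) = 27
f[10] = max(1*27, 2*18, 3*12, …, 8*2, 9*1) = 36
One optimal split: 3 + 3 + 2 + 2; product 3*3*2*2 = 36.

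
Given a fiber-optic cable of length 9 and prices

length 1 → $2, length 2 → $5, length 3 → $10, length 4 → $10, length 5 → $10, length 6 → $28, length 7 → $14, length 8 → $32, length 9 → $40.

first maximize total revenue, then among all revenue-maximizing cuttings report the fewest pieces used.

1

Build r[k] bottom-up: r[k] = max over allowed piece i of (p[i] + r[k−i]).
r[1] = 2
r[2] = 5
r[3] = 10
r[4] = 12  (first piece 1, then r[3]=10)
r[5] = 15  (first piece 2, then r[3]=10)
r[6] = 28
r[7] = 30  (first piece 1, then r[6]=28)
r[8] = 33  (first piece 2, then r[6]=28)
r[9] = 40
Maximum revenue is $40.
Now minimize piece count subject to staying optimal: for each k, pieces[k] = 1 + min over i with p[i]+r[k−i]=r[k] of pieces[k−i].
pieces[6] = 1
pieces[7] = 2
pieces[8] = 2
pieces[9] = 1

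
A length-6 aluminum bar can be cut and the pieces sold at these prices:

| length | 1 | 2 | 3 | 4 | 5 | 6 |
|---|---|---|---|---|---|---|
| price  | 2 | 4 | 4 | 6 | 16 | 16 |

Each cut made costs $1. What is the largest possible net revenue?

17

Build r[k] bottom-up: r[k] = max over allowed piece i of (p[i] + r[k−i]) − 1 per cut.
r[1] = 2
r[2] = max(2+2-1, 4+0) = 4
r[3] = max(2+4-1, 4+2-1, 4+0) = 5
r[4] = max(2+5-1, 4+4-1, 4+2-1, 6+0) = 7
r[5] = max(2+7-1, 4+5-1, 4+4-1, 6+2-1, 16+0) = 16
r[6] = max(2+16-1, 4+7-1, 4+5-1, 6+4-1, 16+2-1, 16+0) = 17
One optimal plan: pieces 5 + 1 (1 cut) → $18 − $1 = $17.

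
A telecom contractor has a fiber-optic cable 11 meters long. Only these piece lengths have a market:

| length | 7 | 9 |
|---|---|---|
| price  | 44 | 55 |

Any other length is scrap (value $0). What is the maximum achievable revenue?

55

Let best[k] be the best obtainable value from length k. For each k, try every first piece i and keep the best of price[i] + best[k−i].
best[1] = 0
best[2] = 0
best[3] = 0
best[4] = 0
best[5] = 0
best[6] = 0
best[7] = 44
best[8] = 44
best[9] = 55
best[10] = 55
best[11] = 55
One optimal cutting: pieces 9 with 2 meters of scrap → $55.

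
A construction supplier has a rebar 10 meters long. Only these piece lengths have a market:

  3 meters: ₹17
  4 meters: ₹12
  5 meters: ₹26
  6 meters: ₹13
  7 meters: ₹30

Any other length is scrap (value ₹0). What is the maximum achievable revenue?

Build r[k] bottom-up: r[k] = max over allowed piece i of (p[i] + r[k−i]).
r[1] = 0
r[2] = 0
r[3] = 17
r[4] = 17
r[5] = 26
r[6] = 34  (first piece 3, then r[3]=17)
r[7] = 34
r[8] = 43  (first piece 3, then r[5]=26)
r[9] = 51  (first piece 3, then r[6]=34)
r[10] = 52  (first piece 5, then r[5]=26)
One optimal cutting: 5 + 5 → ₹52.

52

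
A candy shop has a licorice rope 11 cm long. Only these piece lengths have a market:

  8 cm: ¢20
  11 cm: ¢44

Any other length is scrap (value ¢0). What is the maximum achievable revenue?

44

Consider every possible first cut. f[k] is the best of p[i]+f[k−i] over all sellable i≤k.
f[1] = 0
f[2] = 0
f[3] = 0
f[4] = 0
f[5] = 0
f[6] = 0
f[7] = 0
f[8] = 20
f[9] = 20
f[10] = 20
f[11] = max(20+0, 44+0) = 44
One optimal cutting: 11 → ¢44.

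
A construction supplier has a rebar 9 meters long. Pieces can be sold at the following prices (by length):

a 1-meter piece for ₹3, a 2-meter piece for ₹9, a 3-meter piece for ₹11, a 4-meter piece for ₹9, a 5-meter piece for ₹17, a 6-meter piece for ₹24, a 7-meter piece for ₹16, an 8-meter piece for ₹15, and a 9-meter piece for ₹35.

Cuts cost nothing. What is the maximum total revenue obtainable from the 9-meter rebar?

Consider every possible first cut. r[k] is the best of p[i]+r[k−i] over all sellable i≤k.
r[1] = 3
r[2] = max(3+3, 9+0) = 9
r[3] = max(3+9, 9+3, 11+0) = 12
r[4] = max(3+12, 9+9, 11+3, 9+0) = 18
r[5] = max(3+18, 9+12, 11+9, 9+3, 17+0) = 21
r[6] = max(3+21, 9+18, 11+12, 9+9, 17+3, 24+0) = 27
r[7] = max(3+27, 9+21, 11+18, …, 24+3, 16+0) = 30
r[8] = max(3+30, 9+27, 11+21, …, 16+3, 15+0) = 36
r[9] = max(3+36, 9+30, 11+27, …, 15+3, 35+0) = 39
One optimal cutting: 2 + 2 + 2 + 2 + 1 → ₹9 + ₹9 + ₹9 + ₹9 + ₹3 = ₹39.

39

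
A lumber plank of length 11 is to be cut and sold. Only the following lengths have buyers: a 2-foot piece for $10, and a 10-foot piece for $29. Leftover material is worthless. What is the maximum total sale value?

Let r[k] be the best obtainable value from length k. For each k, try every first piece i and keep the best of price[i] + r[k−i].
r[1] = 0
r[2] = 10
r[3] = 10
r[4] = 20  (first piece 2, then r[2]=10)
r[5] = 20
r[6] = 30  (first piece 2, then r[4]=20)
r[7] = 30
r[8] = 40  (first piece 2, then r[6]=30)
r[9] = 40
r[10] = 50  (first piece 2, then r[8]=40)
r[11] = 50
One optimal cutting: pieces 2 + 2 + 2 + 2 + 2 with 1 foot of scrap → $50.

50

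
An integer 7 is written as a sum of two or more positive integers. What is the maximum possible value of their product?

12

Let P[k] be the best product for length k (with at least one cut). For each first piece i, the rest contributes max(k−i, P[k−i]).
P[2] = 1·max(1,0) = 1·1 = 1
P[3] = max(1·2, 2·1) = 2
P[4] = max(1·3, 2·2, 3·1) = 4
P[5] = max(1·4, 2·3, 3·2, 4·1) = 6
P[6] = max(1·6, 2·4, 3·3, 4·2, 5·1) = 9
P[7] = max(1·9, 2·6, 3·4, 4·3, 5·2, 6·1) = 12
One optimal split: 3 + 2 + 2; product 3·2·2 = 12.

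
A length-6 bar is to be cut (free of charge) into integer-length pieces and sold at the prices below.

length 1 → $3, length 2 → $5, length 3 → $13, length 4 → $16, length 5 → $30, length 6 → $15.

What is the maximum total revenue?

33

Let v[k] be the best obtainable value from length k. For each k, try every first piece i and keep the best of price[i] + v[k−i].
v[1] = 3
v[2] = 6  (first piece 1, then v[1]=3)
v[3] = 13
v[4] = 16  (first piece 1, then v[3]=13)
v[5] = 30
v[6] = 33  (first piece 1, then v[5]=30)
One optimal cutting: 5 + 1 → $30 + $3 = $33.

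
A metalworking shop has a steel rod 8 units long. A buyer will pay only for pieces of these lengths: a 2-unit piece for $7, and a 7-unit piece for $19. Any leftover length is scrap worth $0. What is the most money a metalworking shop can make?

28

Consider every possible first cut. r[k] is the best of p[i]+r[k−i] over all sellable i≤k.
r[1] = 0
r[2] = 7
r[3] = 7
r[4] = 14  (first piece 2, then r[2]=7)
r[5] = 14
r[6] = 21  (first piece 2, then r[4]=14)
r[7] = 21
r[8] = 28  (first piece 2, then r[6]=21)
One optimal cutting: 2 + 2 + 2 + 2 → $28.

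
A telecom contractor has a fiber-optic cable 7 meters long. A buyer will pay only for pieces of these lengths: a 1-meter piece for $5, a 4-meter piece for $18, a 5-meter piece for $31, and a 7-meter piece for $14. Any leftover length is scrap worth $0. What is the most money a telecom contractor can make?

Let best[k] be the best obtainable value from length k. For each k, try every first piece i and keep the best of price[i] + best[k−i].
best[1] = 5
best[2] = 10  (first piece 1, then best[1]=5)
best[3] = 15  (first piece 1, then best[2]=10)
best[4] = max(5+15, 18+0) = 20
best[5] = max(5+20, 18+5, 31+0) = 31
best[6] = max(5+31, 18+10, 31+5) = 36
best[7] = max(5+36, 18+15, 31+10, 14+0) = 41
One optimal cutting: 5 + 1 + 1 → $41.

41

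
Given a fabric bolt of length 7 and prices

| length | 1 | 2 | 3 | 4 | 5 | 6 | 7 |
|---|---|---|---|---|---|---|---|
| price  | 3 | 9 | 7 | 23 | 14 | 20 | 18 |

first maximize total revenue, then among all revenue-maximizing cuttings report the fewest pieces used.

3

Let r[k] be the best obtainable value from length k. For each k, try every first piece i and keep the best of price[i] + r[k−i].
r[1] = 3
r[2] = 9
r[3] = 12  (first piece 1, then r[2]=9)
r[4] = 23
r[5] = 26  (first piece 1, then r[4]=23)
r[6] = 32  (first piece 2, then r[4]=23)
r[7] = 35  (first piece 1, then r[6]=32)
Maximum revenue is $35.
Now minimize piece count subject to staying optimal: for each k, pieces[k] = 1 + min over i with p[i]+r[k−i]=r[k] of pieces[k−i].
pieces[4] = 1
pieces[5] = 2
pieces[6] = 2
pieces[7] = 3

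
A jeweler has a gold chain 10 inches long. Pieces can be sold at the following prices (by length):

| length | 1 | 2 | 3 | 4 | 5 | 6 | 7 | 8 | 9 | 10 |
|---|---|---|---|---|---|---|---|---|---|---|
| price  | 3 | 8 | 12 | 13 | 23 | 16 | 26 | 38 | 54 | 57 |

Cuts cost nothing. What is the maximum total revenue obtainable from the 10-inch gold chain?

Build R[k] bottom-up: R[k] = max over allowed piece i of (p[i] + R[k−i]).
R[1] = 3
R[2] = max(3+3, 8+0) = 8
R[3] = max(3+8, 8+3, 12+0) = 12
R[4] = max(3+12, 8+8, 12+3, 13+0) = 16
R[5] = max(3+16, 8+12, 12+8, 13+3, 23+0) = 23
R[6] = max(3+23, 8+16, 12+12, 13+8, 23+3, 16+0) = 26
R[7] = max(3+26, 8+23, 12+16, …, 16+3, 26+0) = 31
R[8] = max(3+31, 8+26, 12+23, …, 26+3, 38+0) = 38
R[9] = max(3+38, 8+31, 12+26, …, 38+3, 54+0) = 54
R[10] = max(3+54, 8+38, 12+31, …, 54+3, 57+0) = 57
One optimal cutting: 9 + 1 → $54 + $3 = $57.

57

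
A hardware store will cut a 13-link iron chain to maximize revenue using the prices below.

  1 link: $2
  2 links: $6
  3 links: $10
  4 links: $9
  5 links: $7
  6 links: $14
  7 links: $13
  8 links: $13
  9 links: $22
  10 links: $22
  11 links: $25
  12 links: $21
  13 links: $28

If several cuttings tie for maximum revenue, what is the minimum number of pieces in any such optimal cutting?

Let r[k] be the best obtainable value from length k. For each k, try every first piece i and keep the best of price[i] + r[k−i].
r[1] = 2
r[2] = 6
r[3] = 10
r[4] = 12  (first piece 1, then r[3]=10)
r[5] = 16  (first piece 2, then r[3]=10)
r[6] = 20  (first piece 3, then r[3]=10)
r[7] = 22  (first piece 1, then r[6]=20)
r[8] = 26  (first piece 2, then r[6]=20)
r[9] = 30  (first piece 3, then r[6]=20)
r[10] = 32  (first piece 1, then r[9]=30)
r[11] = 36  (first piece 2, then r[9]=30)
r[12] = 40  (first piece 3, then r[9]=30)
r[13] = 42  (first piece 1, then r[12]=40)
Maximum revenue is $42.
Now minimize piece count subject to staying optimal: for each k, pieces[k] = 1 + min over i with p[i]+r[k−i]=r[k] of pieces[k−i].
pieces[10] = 4
pieces[11] = 4
pieces[12] = 4
pieces[13] = 5

5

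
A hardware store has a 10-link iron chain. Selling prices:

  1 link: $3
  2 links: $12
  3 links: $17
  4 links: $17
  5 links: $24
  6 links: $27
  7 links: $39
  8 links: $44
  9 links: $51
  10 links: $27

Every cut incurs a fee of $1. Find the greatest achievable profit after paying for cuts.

56

Build r[k] bottom-up: r[k] = max over allowed piece i of (p[i] + r[k−i]) − 1 per cut.
r[1] = 3
r[2] = 12
r[3] = 17
r[4] = 23  (first piece 2, then r[2]=12)
r[5] = 28  (first piece 2, then r[3]=17)
r[6] = 34  (first piece 2, then r[4]=23)
r[7] = 39  (first piece 2, then r[5]=28)
r[8] = 45  (first piece 2, then r[6]=34)
r[9] = 51
r[10] = 56  (first piece 2, then r[8]=45)
One optimal plan: pieces 2 + 2 + 2 + 2 + 2 (4 cuts) → $60 − $4 = $56.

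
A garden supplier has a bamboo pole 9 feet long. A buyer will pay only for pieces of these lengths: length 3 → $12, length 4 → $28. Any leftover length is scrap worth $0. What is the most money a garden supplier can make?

56

Let f[k] be the best obtainable value from length k. For each k, try every first piece i and keep the best of price[i] + f[k−i].
f[1] = 0
f[2] = 0
f[3] = 12
f[4] = 28
f[5] = 28
f[6] = 28
f[7] = 40  (first piece 3, then f[4]=28)
f[8] = 56  (first piece 4, then f[4]=28)
f[9] = 56
One optimal cutting: pieces 4 + 4 with 1 foot of scrap → $56.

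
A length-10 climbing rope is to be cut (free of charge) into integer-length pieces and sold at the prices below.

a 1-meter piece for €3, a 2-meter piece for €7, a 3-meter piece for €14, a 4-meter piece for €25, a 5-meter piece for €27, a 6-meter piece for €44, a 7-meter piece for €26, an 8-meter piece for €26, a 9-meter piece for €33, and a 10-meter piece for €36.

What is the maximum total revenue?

Build v[k] bottom-up: v[k] = max over allowed piece i of (p[i] + v[k−i]).
v[1] = 3
v[2] = 7
v[3] = 14
v[4] = 25
v[5] = 28  (first piece 1, then v[4]=25)
v[6] = 44
v[7] = 47  (first piece 1, then v[6]=44)
v[8] = 51  (first piece 2, then v[6]=44)
v[9] = 58  (first piece 3, then v[6]=44)
v[10] = 69  (first piece 4, then v[6]=44)
One optimal cutting: 6 + 4 → €44 + €25 = €69.

69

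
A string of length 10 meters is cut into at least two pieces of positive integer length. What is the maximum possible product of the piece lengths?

36

Let P[k] be the best product for length k (with at least one cut). For each first piece i, the rest contributes max(k−i, P[k−i]).
P[2] = 1·max(1,0) = 1·1 = 1
P[3] = 1·max(2,1) = 1·2 = 2
P[4] = 2·max(2,1) = 2·2 = 4
P[5] = 2·max(3,2) = 2·3 = 6
P[6] = 3·max(3,2) = 3·3 = 9
P[7] = 2·max(5,6) = 2·6 = 12
P[8] = 2·max(6,9) = 2·9 = 18
P[9] = 3·max(6,9) = 3·9 = 27
P[10] = 2·max(8,18) = 2·18 = 36
One optimal split: 3 + 3 + 2 + 2; product 3·3·2·2 = 36.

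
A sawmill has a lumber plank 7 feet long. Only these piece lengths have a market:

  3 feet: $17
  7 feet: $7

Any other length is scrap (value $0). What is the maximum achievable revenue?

34

Consider every possible first cut. r[k] is the best of p[i]+r[k−i] over all sellable i≤k.
r[1] = 0
r[2] = 0
r[3] = 17
r[4] = 17
r[5] = 17
r[6] = 34  (first piece 3, then r[3]=17)
r[7] = 34
One optimal cutting: pieces 3 + 3 with 1 foot of scrap → $34.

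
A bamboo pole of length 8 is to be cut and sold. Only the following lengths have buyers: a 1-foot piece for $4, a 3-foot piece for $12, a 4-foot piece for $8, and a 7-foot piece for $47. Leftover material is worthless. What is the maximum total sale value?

Build f[k] bottom-up: f[k] = max over allowed piece i of (p[i] + f[k−i]).
f[1] = 4
f[2] = 8  (first piece 1, then f[1]=4)
f[3] = max(4+8, 12+0) = 12
f[4] = max(4+12, 12+4, 8+0) = 16
f[5] = max(4+16, 12+8, 8+4) = 20
f[6] = max(4+20, 12+12, 8+8) = 24
f[7] = max(4+24, 12+16, 8+12, 47+0) = 47
f[8] = max(4+47, 12+20, 8+16, 47+4) = 51
One optimal cutting: 7 + 1 → $51.

51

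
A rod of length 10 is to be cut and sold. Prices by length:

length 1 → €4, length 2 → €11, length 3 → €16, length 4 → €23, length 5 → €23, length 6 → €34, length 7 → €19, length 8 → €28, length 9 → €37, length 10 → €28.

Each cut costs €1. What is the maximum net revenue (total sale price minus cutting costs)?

56

Consider every possible first cut. net[k] is the best of p[i]+net[k−i] over all sellable i≤k, charging 1 whenever i<k.
net[1] = 4
net[2] = max(4+4-1, 11+0) = 11
net[3] = max(4+11-1, 11+4-1, 16+0) = 16
net[4] = max(4+16-1, 11+11-1, 16+4-1, 23+0) = 23
net[5] = max(4+23-1, 11+16-1, 16+11-1, 23+4-1, 23+0) = 26
net[6] = max(4+26-1, 11+23-1, 16+16-1, 23+11-1, 23+4-1, 34+0) = 34
net[7] = max(4+34-1, 11+26-1, 16+23-1, …, 34+4-1, 19+0) = 38
net[8] = max(4+38-1, 11+34-1, 16+26-1, …, 19+4-1, 28+0) = 45
net[9] = max(4+45-1, 11+38-1, 16+34-1, …, 28+4-1, 37+0) = 49
net[10] = max(4+49-1, 11+45-1, 16+38-1, …, 37+4-1, 28+0) = 56
One optimal plan: pieces 6 + 4 (1 cut) → €57 − €1 = €56.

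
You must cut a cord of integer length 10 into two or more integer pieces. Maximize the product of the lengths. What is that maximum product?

36

Fill prod[k] for k=2..10: at each k try every first piece i and multiply by the better of (k−i) uncut or prod[k−i].
prod[2] = 1·max(1,0) = 1·1 = 1
prod[3] = 1·max(2,1) = 1·2 = 2
prod[4] = 2·max(2,1) = 2·2 = 4
prod[5] = 2·max(3,2) = 2·3 = 6
prod[6] = 3·max(3,2) = 3·3 = 9
prod[7] = 2·max(5,6) = 2·6 = 12
prod[8] = 2·max(6,9) = 2·9 = 18
prod[9] = 3·max(6,9) = 3·9 = 27
prod[10] = 2·max(8,18) = 2·18 = 36
One optimal split: 3 + 3 + 2 + 2; product 3·3·2·2 = 36.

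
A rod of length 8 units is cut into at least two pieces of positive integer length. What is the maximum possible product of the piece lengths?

18

Fill prod[k] for k=2..8: at each k try every first piece i and multiply by the better of (k−i) uncut or prod[k−i].
prod[2] = 1*max(1,0) = 1*1 = 1
prod[3] = 1*max(2,1) = 1*2 = 2
prod[4] = 2*max(2,1) = 2*2 = 4
prod[5] = 2*max(3,2) = 2*3 = 6
prod[6] = 3*max(3,2) = 3*3 = 9
prod[7] = 2*max(5,6) = 2*6 = 12
prod[8] = 2*max(6,9) = 2*9 = 18
One optimal split: 3 + 3 + 2; product 3*3*2 = 18.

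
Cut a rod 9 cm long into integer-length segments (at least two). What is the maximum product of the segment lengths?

27

Fill g[k] for k=2..9: at each k try every first piece i and multiply by the better of (k−i) uncut or g[k−i].
g[2] = 1*max(1,0) = 1*1 = 1
g[3] = 1*max(2,1) = 1*2 = 2
g[4] = 2*max(2,1) = 2*2 = 4
g[5] = 2*max(3,2) = 2*3 = 6
g[6] = 3*max(3,2) = 3*3 = 9
g[7] = 2*max(5,6) = 2*6 = 12
g[8] = 2*max(6,9) = 2*9 = 18
g[9] = 3*max(6,9) = 3*9 = 27
One optimal split: 3 + 3 + 3; product 3*3*3 = 27.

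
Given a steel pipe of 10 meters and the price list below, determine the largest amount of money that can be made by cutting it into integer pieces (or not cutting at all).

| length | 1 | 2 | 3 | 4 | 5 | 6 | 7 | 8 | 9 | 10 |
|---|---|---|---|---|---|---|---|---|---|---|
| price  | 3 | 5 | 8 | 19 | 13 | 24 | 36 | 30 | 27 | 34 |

Let r[k] be the best obtainable value from length k. For each k, try every first piece i and keep the best of price[i] + r[k−i].
r[1] = 3
r[2] = max(3+3, 5+0) = 6
r[3] = max(3+6, 5+3, 8+0) = 9
r[4] = max(3+9, 5+6, 8+3, 19+0) = 19
r[5] = max(3+19, 5+9, 8+6, 19+3, 13+0) = 22
r[6] = max(3+22, 5+19, 8+9, 19+6, 13+3, 24+0) = 25
r[7] = max(3+25, 5+22, 8+19, …, 24+3, 36+0) = 36
r[8] = max(3+36, 5+25, 8+22, …, 36+3, 30+0) = 39
r[9] = max(3+39, 5+36, 8+25, …, 30+3, 27+0) = 42
r[10] = max(3+42, 5+39, 8+36, …, 27+3, 34+0) = 45
One optimal cutting: 7 + 1 + 1 + 1 → $36 + $3 + $3 + $3 = $45.

45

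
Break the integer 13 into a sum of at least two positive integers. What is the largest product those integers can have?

Define f[k] = max over 1≤i<k of i · max(k−i, f[k−i]); the inner max lets the remainder stay uncut if that's better.
f[2] = 1*max(1,0) = 1*1 = 1
f[3] = 1*max(2,1) = 1*2 = 2
f[4] = 2*max(2,1) = 2*2 = 4
f[5] = 2*max(3,2) = 2*3 = 6
f[6] = 3*max(3,2) = 3*3 = 9
f[7] = 2*max(5,6) = 2*6 = 12
f[8] = 2*max(6,9) = 2*9 = 18
f[9] = 3*max(6,9) = 3*9 = 27
f[10] = 2*max(8,18) = 2*18 = 36
f[11] = 2*max(9,27) = 2*27 = 54
f[12] = 3*max(9,27) = 3*27 = 81
f[13] = 2*max(11,54) = 2*54 = 108
One optimal split: 3 + 3 + 3 + 2 + 2; product 3*3*3*2*2 = 108.

108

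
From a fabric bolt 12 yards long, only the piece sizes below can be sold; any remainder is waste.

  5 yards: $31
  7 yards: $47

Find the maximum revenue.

78

Consider every possible first cut. r[k] is the best of p[i]+r[k−i] over all sellable i≤k.
r[1] = 0
r[2] = 0
r[3] = 0
r[4] = 0
r[5] = 31
r[6] = 31
r[7] = max(31+0, 47+0) = 47
r[8] = max(31+0, 47+0) = 47
r[9] = max(31+0, 47+0) = 47
r[10] = max(31+31, 47+0) = 62
r[11] = max(31+31, 47+0) = 62
r[12] = max(31+47, 47+31) = 78
One optimal cutting: 7 + 5 → $78.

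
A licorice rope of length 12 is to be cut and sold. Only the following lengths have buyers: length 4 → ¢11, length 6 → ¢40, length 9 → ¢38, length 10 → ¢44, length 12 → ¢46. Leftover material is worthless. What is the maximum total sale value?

Build best[k] bottom-up: best[k] = max over allowed piece i of (p[i] + best[k−i]).
best[1] = 0
best[2] = 0
best[3] = 0
best[4] = 11
best[5] = 11
best[6] = 40
best[7] = 40
best[8] = 40
best[9] = 40
best[10] = 51  (first piece 4, then best[6]=40)
best[11] = 51
best[12] = 80  (first piece 6, then best[6]=40)
One optimal cutting: 6 + 6 → ¢80.

80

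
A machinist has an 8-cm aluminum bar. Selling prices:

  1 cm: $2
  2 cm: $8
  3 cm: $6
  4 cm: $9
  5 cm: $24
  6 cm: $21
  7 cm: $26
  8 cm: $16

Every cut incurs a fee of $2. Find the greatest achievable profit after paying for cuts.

Let r[k] be the best obtainable value from length k. For each k, try every first piece i and keep the best of price[i] + r[k−i] minus the 2 cut fee when i<k.
r[1] = 2
r[2] = max(2+2-2, 8+0) = 8
r[3] = max(2+8-2, 8+2-2, 6+0) = 8
r[4] = max(2+8-2, 8+8-2, 6+2-2, 9+0) = 14
r[5] = max(2+14-2, 8+8-2, 6+8-2, 9+2-2, 24+0) = 24
r[6] = max(2+24-2, 8+14-2, 6+8-2, 9+8-2, 24+2-2, 21+0) = 24
r[7] = max(2+24-2, 8+24-2, 6+14-2, …, 21+2-2, 26+0) = 30
r[8] = max(2+30-2, 8+24-2, 6+24-2, …, 26+2-2, 16+0) = 30
One optimal plan: pieces 5 + 2 + 1 (2 cuts) → $34 − $4 = $30.

30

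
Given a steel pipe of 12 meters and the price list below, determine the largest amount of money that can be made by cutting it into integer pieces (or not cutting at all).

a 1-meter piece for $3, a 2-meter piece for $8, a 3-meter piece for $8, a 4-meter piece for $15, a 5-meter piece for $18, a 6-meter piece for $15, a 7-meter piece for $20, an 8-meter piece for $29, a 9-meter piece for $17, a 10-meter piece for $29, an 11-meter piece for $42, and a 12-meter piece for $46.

48

Let best[k] be the best obtainable value from length k. For each k, try every first piece i and keep the best of price[i] + best[k−i].
best[1] = 3
best[2] = 8
best[3] = 11  (first piece 1, then best[2]=8)
best[4] = 16  (first piece 2, then best[2]=8)
best[5] = 19  (first piece 1, then best[4]=16)
best[6] = 24  (first piece 2, then best[4]=16)
best[7] = 27  (first piece 1, then best[6]=24)
best[8] = 32  (first piece 2, then best[6]=24)
best[9] = 35  (first piece 1, then best[8]=32)
best[10] = 40  (first piece 2, then best[8]=32)
best[11] = 43  (first piece 1, then best[10]=40)
best[12] = 48  (first piece 2, then best[10]=40)
One optimal cutting: 2 + 2 + 2 + 2 + 2 + 2 → $8 + $8 + $8 + $8 + $8 + $8 = $48.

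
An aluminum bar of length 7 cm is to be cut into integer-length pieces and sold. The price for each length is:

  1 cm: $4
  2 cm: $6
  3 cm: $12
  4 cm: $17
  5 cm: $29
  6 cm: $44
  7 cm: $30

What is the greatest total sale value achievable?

48

Let R[k] be the best obtainable value from length k. For each k, try every first piece i and keep the best of price[i] + R[k−i].
R[1] = 4
R[2] = max(4+4, 6+0) = 8
R[3] = max(4+8, 6+4, 12+0) = 12
R[4] = max(4+12, 6+8, 12+4, 17+0) = 17
R[5] = max(4+17, 6+12, 12+8, 17+4, 29+0) = 29
R[6] = max(4+29, 6+17, 12+12, 17+8, 29+4, 44+0) = 44
R[7] = max(4+44, 6+29, 12+17, …, 44+4, 30+0) = 48
One optimal cutting: 6 + 1 → $44 + $4 = $48.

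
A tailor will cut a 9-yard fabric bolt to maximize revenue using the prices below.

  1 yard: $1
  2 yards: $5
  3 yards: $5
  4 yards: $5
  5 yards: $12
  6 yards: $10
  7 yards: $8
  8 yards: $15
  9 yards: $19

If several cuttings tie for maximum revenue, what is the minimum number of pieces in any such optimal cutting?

Let r[k] be the best obtainable value from length k. For each k, try every first piece i and keep the best of price[i] + r[k−i].
r[1] = 1
r[2] = max(1+1, 5+0) = 5
r[3] = max(1+5, 5+1, 5+0) = 6
r[4] = max(1+6, 5+5, 5+1, 5+0) = 10
r[5] = max(1+10, 5+6, 5+5, 5+1, 12+0) = 12
r[6] = max(1+12, 5+10, 5+6, 5+5, 12+1, 10+0) = 15
r[7] = max(1+15, 5+12, 5+10, …, 10+1, 8+0) = 17
r[8] = max(1+17, 5+15, 5+12, …, 8+1, 15+0) = 20
r[9] = max(1+20, 5+17, 5+15, …, 15+1, 19+0) = 22
Maximum revenue is $22.
Now minimize piece count subject to staying optimal: for each k, pieces[k] = 1 + min over i with p[i]+r[k−i]=r[k] of pieces[k−i].
pieces[6] = 3
pieces[7] = 2
pieces[8] = 4
pieces[9] = 3

3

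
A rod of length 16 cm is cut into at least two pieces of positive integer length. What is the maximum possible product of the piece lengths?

Define m[k] = max over 1≤i<k of i · max(k−i, m[k−i]); the inner max lets the remainder stay uncut if that's better.
m[2] = 1·max(1,0) = 1·1 = 1
m[3] = max(1·2, 2·1) = 2
m[4] = max(1·3, 2·2, 3·1) = 4
m[5] = max(1·4, 2·3, 3·2, 4·1) = 6
m[6] = max(1·6, 2·4, 3·3, 4·2, 5·1) = 9
m[7] = max(1·9, 2·6, 3·4, 4·3, 5·2, 6·1) = 12
m[8] = max(1·12, 2·9, 3·6, …, 6·2, 7·1) = 18
m[9] = max(1·18, 2·12, 3·9, …, 7·2, 8·1) = 27
m[10] = max(1·27, 2·18, 3·12, …, 8·2, 9·1) = 36
m[11] = max(1·36, 2·27, 3·18, …, 9·2, 10·1) = 54
m[12] = max(1·54, 2·36, 3·27, …, 10·2, 11·1) = 81
m[13] = max(1·81, 2·54, 3·36, …, 11·2, 12·1) = 108
m[14] = max(1·108, 2·81, 3·54, …, 12·2, 13·1) = 162
m[15] = max(1·162, 2·108, 3·81, …, 13·2, 14·1) = 243
m[16] = max(1·243, 2·162, 3·108, …, 14·2, 15·1) = 324
One optimal split: 3 + 3 + 3 + 3 + 2 + 2; product 3·3·3·3·2·2 = 324.

324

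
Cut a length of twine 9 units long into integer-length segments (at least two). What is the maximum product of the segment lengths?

Let prod[k] be the best product for length k (with at least one cut). For each first piece i, the rest contributes max(k−i, prod[k−i]).
Small cases: prod[2]=1, prod[3]=2, prod[4]=4.
prod[5] = max(1*4, 2*3, 3*2, 4*1) = 6
prod[6] = max(1*6, 2*4, 3*3, 4*2, 5*1) = 9
prod[7] = max(1*9, 2*6, 3*4, 4*3, 5*2, 6*1) = 12
prod[8] = max(1*12, 2*9, 3*6, …, 6*2, 7*1) = 18
prod[9] = max(1*18, 2*12, 3*9, …, 7*2, 8*1) = 27
One optimal split: 3 + 3 + 3; product 3*3*3 = 27.

27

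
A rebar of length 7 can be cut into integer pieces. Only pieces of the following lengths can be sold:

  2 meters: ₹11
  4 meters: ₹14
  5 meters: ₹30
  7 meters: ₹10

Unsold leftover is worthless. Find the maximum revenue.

41

Consider every possible first cut. f[k] is the best of p[i]+f[k−i] over all sellable i≤k.
f[1] = 0
f[2] = 11
f[3] = 11
f[4] = max(11+11, 14+0) = 22
f[5] = max(11+11, 14+0, 30+0) = 30
f[6] = max(11+22, 14+11, 30+0) = 33
f[7] = max(11+30, 14+11, 30+11, 10+0) = 41
One optimal cutting: 5 + 2 → ₹41.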